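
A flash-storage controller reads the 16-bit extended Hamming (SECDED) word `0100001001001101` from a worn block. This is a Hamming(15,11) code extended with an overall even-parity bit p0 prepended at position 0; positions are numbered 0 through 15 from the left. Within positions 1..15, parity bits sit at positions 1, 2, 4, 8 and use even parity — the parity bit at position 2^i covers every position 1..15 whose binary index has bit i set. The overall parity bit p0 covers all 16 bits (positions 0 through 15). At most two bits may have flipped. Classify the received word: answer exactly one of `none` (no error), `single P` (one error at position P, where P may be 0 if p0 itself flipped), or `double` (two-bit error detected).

none

s1: b1⊕b3⊕b5⊕b7⊕b9⊕b11⊕b13⊕b15 = 1⊕0⊕0⊕0⊕1⊕0⊕1⊕1 = 0
s2: b2⊕b3⊕b6⊕b7⊕b10⊕b11⊕b14⊕b15 = 0⊕0⊕1⊕0⊕0⊕0⊕0⊕1 = 0
s4: b4⊕b5⊕b6⊕b7⊕b12⊕b13⊕b14⊕b15 = 0⊕0⊕1⊕0⊕1⊕1⊕0⊕1 = 0
s8: b8⊕b9⊕b10⊕b11⊕b12⊕b13⊕b14⊕b15 = 0⊕1⊕0⊕0⊕1⊕1⊕0⊕1 = 0
Syndrome (s8...s1) = 0000 → position 0 (no error).
Overall parity (XOR of all 16 bits, including p0): 0⊕1⊕0⊕0⊕0⊕0⊕1⊕0⊕0⊕1⊕0⊕0⊕1⊕1⊕0⊕1 = 0
Overall=0, syndrome position=0 → no error.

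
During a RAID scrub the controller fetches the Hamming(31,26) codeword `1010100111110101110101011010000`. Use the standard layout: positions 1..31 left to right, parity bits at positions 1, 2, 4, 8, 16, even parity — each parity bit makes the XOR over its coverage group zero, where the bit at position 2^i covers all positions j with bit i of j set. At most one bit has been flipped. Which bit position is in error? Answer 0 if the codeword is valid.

s1: b1⊕b3⊕b5⊕b7⊕b9⊕b11⊕b13⊕b15⊕b17⊕b19⊕b21⊕b23⊕b25⊕b27⊕b29⊕b31 = 1⊕1⊕1⊕0⊕1⊕1⊕0⊕0⊕1⊕0⊕0⊕0⊕1⊕1⊕0⊕0 = 0
s2: b2⊕b3⊕b6⊕b7⊕b10⊕b11⊕b14⊕b15⊕b18⊕b19⊕b22⊕b23⊕b26⊕b27⊕b30⊕b31 = 0⊕1⊕0⊕0⊕1⊕1⊕1⊕0⊕1⊕0⊕1⊕0⊕0⊕1⊕0⊕0 = 1
s4: b4⊕b5⊕b6⊕b7⊕b12⊕b13⊕b14⊕b15⊕b20⊕b21⊕b22⊕b23⊕b28⊕b29⊕b30⊕b31 = 0⊕1⊕0⊕0⊕1⊕0⊕1⊕0⊕1⊕0⊕1⊕0⊕0⊕0⊕0⊕0 = 1
s8: b8⊕b9⊕b10⊕b11⊕b12⊕b13⊕b14⊕b15⊕b24⊕b25⊕b26⊕b27⊕b28⊕b29⊕b30⊕b31 = 1⊕1⊕1⊕1⊕1⊕0⊕1⊕0⊕1⊕1⊕0⊕1⊕0⊕0⊕0⊕0 = 1
s16: b16⊕b17⊕b18⊕b19⊕b20⊕b21⊕b22⊕b23⊕b24⊕b25⊕b26⊕b27⊕b28⊕b29⊕b30⊕b31 = 1⊕1⊕1⊕0⊕1⊕0⊕1⊕0⊕1⊕1⊕0⊕1⊕0⊕0⊕0⊕0 = 0
Syndrome (s16...s1) = 01110 → position 14.

14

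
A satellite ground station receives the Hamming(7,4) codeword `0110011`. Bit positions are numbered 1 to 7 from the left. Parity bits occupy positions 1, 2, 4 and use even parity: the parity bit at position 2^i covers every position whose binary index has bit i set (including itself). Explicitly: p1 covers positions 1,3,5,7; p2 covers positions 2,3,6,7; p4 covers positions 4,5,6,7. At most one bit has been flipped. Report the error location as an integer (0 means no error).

s1: b1⊕b3⊕b5⊕b7 = 0⊕1⊕0⊕1 = 0
s2: b2⊕b3⊕b6⊕b7 = 1⊕1⊕1⊕1 = 0
s4: b4⊕b5⊕b6⊕b7 = 0⊕0⊕1⊕1 = 0
Syndrome (s4...s1) = 000 → position 0 (no error).

0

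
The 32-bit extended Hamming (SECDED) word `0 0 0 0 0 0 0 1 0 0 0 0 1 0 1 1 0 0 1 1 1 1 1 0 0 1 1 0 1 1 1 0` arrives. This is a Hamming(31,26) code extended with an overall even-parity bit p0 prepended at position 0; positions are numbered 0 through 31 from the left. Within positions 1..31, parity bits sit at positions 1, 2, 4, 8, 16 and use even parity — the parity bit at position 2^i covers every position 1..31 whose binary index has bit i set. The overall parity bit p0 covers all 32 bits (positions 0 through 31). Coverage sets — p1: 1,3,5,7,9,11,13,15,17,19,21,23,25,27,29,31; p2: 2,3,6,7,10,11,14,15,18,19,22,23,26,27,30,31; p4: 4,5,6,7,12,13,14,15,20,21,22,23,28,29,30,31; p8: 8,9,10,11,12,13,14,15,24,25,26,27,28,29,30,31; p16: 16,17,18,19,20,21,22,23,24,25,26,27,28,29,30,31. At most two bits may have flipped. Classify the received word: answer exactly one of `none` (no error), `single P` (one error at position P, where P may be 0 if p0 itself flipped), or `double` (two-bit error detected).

none

s1: b1⊕b3⊕b5⊕b7⊕b9⊕b11⊕b13⊕b15⊕b17⊕b19⊕b21⊕b23⊕b25⊕b27⊕b29⊕b31 = 0⊕0⊕0⊕1⊕0⊕0⊕0⊕1⊕0⊕1⊕1⊕0⊕1⊕0⊕1⊕0 = 0
s2: b2⊕b3⊕b6⊕b7⊕b10⊕b11⊕b14⊕b15⊕b18⊕b19⊕b22⊕b23⊕b26⊕b27⊕b30⊕b31 = 0⊕0⊕0⊕1⊕0⊕0⊕1⊕1⊕1⊕1⊕1⊕0⊕1⊕0⊕1⊕0 = 0
s4: b4⊕b5⊕b6⊕b7⊕b12⊕b13⊕b14⊕b15⊕b20⊕b21⊕b22⊕b23⊕b28⊕b29⊕b30⊕b31 = 0⊕0⊕0⊕1⊕1⊕0⊕1⊕1⊕1⊕1⊕1⊕0⊕1⊕1⊕1⊕0 = 0
s8: b8⊕b9⊕b10⊕b11⊕b12⊕b13⊕b14⊕b15⊕b24⊕b25⊕b26⊕b27⊕b28⊕b29⊕b30⊕b31 = 0⊕0⊕0⊕0⊕1⊕0⊕1⊕1⊕0⊕1⊕1⊕0⊕1⊕1⊕1⊕0 = 0
s16: b16⊕b17⊕b18⊕b19⊕b20⊕b21⊕b22⊕b23⊕b24⊕b25⊕b26⊕b27⊕b28⊕b29⊕b30⊕b31 = 0⊕0⊕1⊕1⊕1⊕1⊕1⊕0⊕0⊕1⊕1⊕0⊕1⊕1⊕1⊕0 = 0
Syndrome (s16...s1) = 00000 → position 0 (no error).
Overall parity (XOR of all 32 bits, including p0): 0⊕0⊕0⊕0⊕0⊕0⊕0⊕1⊕0⊕0⊕0⊕0⊕1⊕0⊕1⊕1⊕0⊕0⊕1⊕1⊕1⊕1⊕1⊕0⊕0⊕1⊕1⊕0⊕1⊕1⊕1⊕0 = 0
Overall=0, syndrome position=0 → no error.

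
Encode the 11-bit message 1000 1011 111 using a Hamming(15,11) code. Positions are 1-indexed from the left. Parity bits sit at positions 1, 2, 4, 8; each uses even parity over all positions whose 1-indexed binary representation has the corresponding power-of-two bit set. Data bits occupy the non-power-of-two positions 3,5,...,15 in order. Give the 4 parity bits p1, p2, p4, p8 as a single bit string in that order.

Place data bits at non-power-of-two positions: b3=1, b5=0, b6=0, b7=0, b9=1, b10=0, b11=1, b12=1, b13=1, b14=1, b15=1.
p1 = XOR of data positions {3,5,7,9,11,13,15} = 1⊕0⊕0⊕1⊕1⊕1⊕1 = 1
p2 = XOR of data positions {3,6,7,10,11,14,15} = 1⊕0⊕0⊕0⊕1⊕1⊕1 = 0
p4 = XOR of data positions {5,6,7,12,13,14,15} = 0⊕0⊕0⊕1⊕1⊕1⊕1 = 0
p8 = XOR of data positions {9,10,11,12,13,14,15} = 1⊕0⊕1⊕1⊕1⊕1⊕1 = 0
Parity bits p1,p2,p4,p8 = 1000

1000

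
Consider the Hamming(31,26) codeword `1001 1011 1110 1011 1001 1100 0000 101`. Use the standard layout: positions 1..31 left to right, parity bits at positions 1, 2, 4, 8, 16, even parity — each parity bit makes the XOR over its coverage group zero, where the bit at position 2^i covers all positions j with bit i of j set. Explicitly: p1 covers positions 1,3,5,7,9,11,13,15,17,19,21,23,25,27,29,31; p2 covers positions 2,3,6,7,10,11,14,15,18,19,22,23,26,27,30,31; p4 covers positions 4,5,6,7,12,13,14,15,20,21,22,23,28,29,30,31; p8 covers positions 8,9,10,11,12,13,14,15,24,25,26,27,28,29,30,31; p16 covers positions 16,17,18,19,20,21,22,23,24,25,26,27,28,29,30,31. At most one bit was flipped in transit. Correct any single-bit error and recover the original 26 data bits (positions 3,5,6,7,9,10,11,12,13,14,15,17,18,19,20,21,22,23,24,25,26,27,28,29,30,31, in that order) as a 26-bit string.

s1: b1⊕b3⊕b5⊕b7⊕b9⊕b11⊕b13⊕b15⊕b17⊕b19⊕b21⊕b23⊕b25⊕b27⊕b29⊕b31 = 1⊕0⊕1⊕1⊕1⊕1⊕1⊕1⊕1⊕0⊕1⊕0⊕0⊕0⊕1⊕1 = 1
s2: b2⊕b3⊕b6⊕b7⊕b10⊕b11⊕b14⊕b15⊕b18⊕b19⊕b22⊕b23⊕b26⊕b27⊕b30⊕b31 = 0⊕0⊕0⊕1⊕1⊕1⊕0⊕1⊕0⊕0⊕1⊕0⊕0⊕0⊕0⊕1 = 0
s4: b4⊕b5⊕b6⊕b7⊕b12⊕b13⊕b14⊕b15⊕b20⊕b21⊕b22⊕b23⊕b28⊕b29⊕b30⊕b31 = 1⊕1⊕0⊕1⊕0⊕1⊕0⊕1⊕1⊕1⊕1⊕0⊕0⊕1⊕0⊕1 = 0
s8: b8⊕b9⊕b10⊕b11⊕b12⊕b13⊕b14⊕b15⊕b24⊕b25⊕b26⊕b27⊕b28⊕b29⊕b30⊕b31 = 1⊕1⊕1⊕1⊕0⊕1⊕0⊕1⊕0⊕0⊕0⊕0⊕0⊕1⊕0⊕1 = 0
s16: b16⊕b17⊕b18⊕b19⊕b20⊕b21⊕b22⊕b23⊕b24⊕b25⊕b26⊕b27⊕b28⊕b29⊕b30⊕b31 = 1⊕1⊕0⊕0⊕1⊕1⊕1⊕0⊕0⊕0⊕0⊕0⊕0⊕1⊕0⊕1 = 1
Syndrome (s16...s1) = 10001 → position 17.
Flip bit 17: corrected codeword = 1001101111101011000111000000101
Data bits at positions 3,5,6,7,9,10,11,12,13,14,15,17,18,19,20,21,22,23,24,25,26,27,28,29,30,31: 01011110101000111000000101

01011110101000111000000101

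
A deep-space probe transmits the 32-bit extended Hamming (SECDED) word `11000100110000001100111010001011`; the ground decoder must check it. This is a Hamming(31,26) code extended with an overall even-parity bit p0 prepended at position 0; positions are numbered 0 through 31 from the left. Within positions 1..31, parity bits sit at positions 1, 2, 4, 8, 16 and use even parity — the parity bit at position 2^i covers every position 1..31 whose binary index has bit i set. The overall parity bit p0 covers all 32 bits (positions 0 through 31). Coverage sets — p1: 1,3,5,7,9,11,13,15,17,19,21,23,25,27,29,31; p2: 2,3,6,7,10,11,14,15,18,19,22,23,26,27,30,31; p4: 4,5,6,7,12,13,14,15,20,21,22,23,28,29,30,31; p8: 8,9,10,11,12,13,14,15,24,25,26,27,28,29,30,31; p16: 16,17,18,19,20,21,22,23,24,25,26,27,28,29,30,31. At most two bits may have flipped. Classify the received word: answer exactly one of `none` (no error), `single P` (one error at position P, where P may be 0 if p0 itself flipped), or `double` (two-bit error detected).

double

s1: b1⊕b3⊕b5⊕b7⊕b9⊕b11⊕b13⊕b15⊕b17⊕b19⊕b21⊕b23⊕b25⊕b27⊕b29⊕b31 = 1⊕0⊕1⊕0⊕1⊕0⊕0⊕0⊕1⊕0⊕1⊕0⊕0⊕0⊕0⊕1 = 0
s2: b2⊕b3⊕b6⊕b7⊕b10⊕b11⊕b14⊕b15⊕b18⊕b19⊕b22⊕b23⊕b26⊕b27⊕b30⊕b31 = 0⊕0⊕0⊕0⊕0⊕0⊕0⊕0⊕0⊕0⊕1⊕0⊕0⊕0⊕1⊕1 = 1
s4: b4⊕b5⊕b6⊕b7⊕b12⊕b13⊕b14⊕b15⊕b20⊕b21⊕b22⊕b23⊕b28⊕b29⊕b30⊕b31 = 0⊕1⊕0⊕0⊕0⊕0⊕0⊕0⊕1⊕1⊕1⊕0⊕1⊕0⊕1⊕1 = 1
s8: b8⊕b9⊕b10⊕b11⊕b12⊕b13⊕b14⊕b15⊕b24⊕b25⊕b26⊕b27⊕b28⊕b29⊕b30⊕b31 = 1⊕1⊕0⊕0⊕0⊕0⊕0⊕0⊕1⊕0⊕0⊕0⊕1⊕0⊕1⊕1 = 0
s16: b16⊕b17⊕b18⊕b19⊕b20⊕b21⊕b22⊕b23⊕b24⊕b25⊕b26⊕b27⊕b28⊕b29⊕b30⊕b31 = 1⊕1⊕0⊕0⊕1⊕1⊕1⊕0⊕1⊕0⊕0⊕0⊕1⊕0⊕1⊕1 = 1
Syndrome (s16...s1) = 10110 → position 22.
Overall parity (XOR of all 32 bits, including p0): 1⊕1⊕0⊕0⊕0⊕1⊕0⊕0⊕1⊕1⊕0⊕0⊕0⊕0⊕0⊕0⊕1⊕1⊕0⊕0⊕1⊕1⊕1⊕0⊕1⊕0⊕0⊕0⊕1⊕0⊕1⊕1 = 0
Overall=0, syndrome position=22 → double-bit error detected (uncorrectable).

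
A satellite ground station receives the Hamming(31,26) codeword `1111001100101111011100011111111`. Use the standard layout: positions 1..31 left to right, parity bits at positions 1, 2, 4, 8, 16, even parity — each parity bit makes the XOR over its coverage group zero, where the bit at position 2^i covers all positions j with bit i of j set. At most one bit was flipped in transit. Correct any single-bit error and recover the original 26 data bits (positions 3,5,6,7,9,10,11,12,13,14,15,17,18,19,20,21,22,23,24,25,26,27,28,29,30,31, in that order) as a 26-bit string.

s1: b1⊕b3⊕b5⊕b7⊕b9⊕b11⊕b13⊕b15⊕b17⊕b19⊕b21⊕b23⊕b25⊕b27⊕b29⊕b31 = 1⊕1⊕0⊕1⊕0⊕1⊕1⊕1⊕0⊕1⊕0⊕0⊕1⊕1⊕1⊕1 = 1
s2: b2⊕b3⊕b6⊕b7⊕b10⊕b11⊕b14⊕b15⊕b18⊕b19⊕b22⊕b23⊕b26⊕b27⊕b30⊕b31 = 1⊕1⊕0⊕1⊕0⊕1⊕1⊕1⊕1⊕1⊕0⊕0⊕1⊕1⊕1⊕1 = 0
s4: b4⊕b5⊕b6⊕b7⊕b12⊕b13⊕b14⊕b15⊕b20⊕b21⊕b22⊕b23⊕b28⊕b29⊕b30⊕b31 = 1⊕0⊕0⊕1⊕0⊕1⊕1⊕1⊕1⊕0⊕0⊕0⊕1⊕1⊕1⊕1 = 0
s8: b8⊕b9⊕b10⊕b11⊕b12⊕b13⊕b14⊕b15⊕b24⊕b25⊕b26⊕b27⊕b28⊕b29⊕b30⊕b31 = 1⊕0⊕0⊕1⊕0⊕1⊕1⊕1⊕1⊕1⊕1⊕1⊕1⊕1⊕1⊕1 = 1
s16: b16⊕b17⊕b18⊕b19⊕b20⊕b21⊕b22⊕b23⊕b24⊕b25⊕b26⊕b27⊕b28⊕b29⊕b30⊕b31 = 1⊕0⊕1⊕1⊕1⊕0⊕0⊕0⊕1⊕1⊕1⊕1⊕1⊕1⊕1⊕1 = 0
Syndrome (s16...s1) = 01001 → position 9.
Flip bit 9: corrected codeword = 1111001110101111011100011111111
Data bits at positions 3,5,6,7,9,10,11,12,13,14,15,17,18,19,20,21,22,23,24,25,26,27,28,29,30,31: 10011010111011100011111111

10011010111011100011111111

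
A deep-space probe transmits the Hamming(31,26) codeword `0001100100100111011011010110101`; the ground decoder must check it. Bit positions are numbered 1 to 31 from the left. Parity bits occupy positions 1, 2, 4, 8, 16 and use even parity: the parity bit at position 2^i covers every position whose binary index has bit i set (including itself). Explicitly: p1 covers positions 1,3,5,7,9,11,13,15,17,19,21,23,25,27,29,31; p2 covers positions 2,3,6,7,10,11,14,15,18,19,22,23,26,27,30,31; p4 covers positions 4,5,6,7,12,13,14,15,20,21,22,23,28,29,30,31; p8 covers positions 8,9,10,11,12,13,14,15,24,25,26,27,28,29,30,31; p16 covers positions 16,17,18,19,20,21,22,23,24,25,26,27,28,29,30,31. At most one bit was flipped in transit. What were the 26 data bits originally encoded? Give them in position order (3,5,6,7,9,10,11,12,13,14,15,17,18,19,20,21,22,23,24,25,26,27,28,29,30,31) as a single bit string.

01000110011011011010110101

s1: b1⊕b3⊕b5⊕b7⊕b9⊕b11⊕b13⊕b15⊕b17⊕b19⊕b21⊕b23⊕b25⊕b27⊕b29⊕b31 = 0⊕0⊕1⊕0⊕0⊕1⊕0⊕1⊕0⊕1⊕1⊕0⊕0⊕1⊕1⊕1 = 0
s2: b2⊕b3⊕b6⊕b7⊕b10⊕b11⊕b14⊕b15⊕b18⊕b19⊕b22⊕b23⊕b26⊕b27⊕b30⊕b31 = 0⊕0⊕0⊕0⊕0⊕1⊕1⊕1⊕1⊕1⊕1⊕0⊕1⊕1⊕0⊕1 = 1
s4: b4⊕b5⊕b6⊕b7⊕b12⊕b13⊕b14⊕b15⊕b20⊕b21⊕b22⊕b23⊕b28⊕b29⊕b30⊕b31 = 1⊕1⊕0⊕0⊕0⊕0⊕1⊕1⊕0⊕1⊕1⊕0⊕0⊕1⊕0⊕1 = 0
s8: b8⊕b9⊕b10⊕b11⊕b12⊕b13⊕b14⊕b15⊕b24⊕b25⊕b26⊕b27⊕b28⊕b29⊕b30⊕b31 = 1⊕0⊕0⊕1⊕0⊕0⊕1⊕1⊕1⊕0⊕1⊕1⊕0⊕1⊕0⊕1 = 1
s16: b16⊕b17⊕b18⊕b19⊕b20⊕b21⊕b22⊕b23⊕b24⊕b25⊕b26⊕b27⊕b28⊕b29⊕b30⊕b31 = 1⊕0⊕1⊕1⊕0⊕1⊕1⊕0⊕1⊕0⊕1⊕1⊕0⊕1⊕0⊕1 = 0
Syndrome (s16...s1) = 01010 → position 10.
Flip bit 10: corrected codeword = 0001100101100111011011010110101
Data bits at positions 3,5,6,7,9,10,11,12,13,14,15,17,18,19,20,21,22,23,24,25,26,27,28,29,30,31: 01000110011011011010110101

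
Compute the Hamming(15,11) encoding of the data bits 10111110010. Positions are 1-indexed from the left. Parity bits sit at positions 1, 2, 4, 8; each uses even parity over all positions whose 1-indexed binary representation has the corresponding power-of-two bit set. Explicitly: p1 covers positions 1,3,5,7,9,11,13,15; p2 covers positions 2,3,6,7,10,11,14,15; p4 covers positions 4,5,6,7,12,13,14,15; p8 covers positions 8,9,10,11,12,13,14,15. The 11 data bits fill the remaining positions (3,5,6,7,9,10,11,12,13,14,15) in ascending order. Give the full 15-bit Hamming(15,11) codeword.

Place data bits at non-power-of-two positions: b3=1, b5=0, b6=1, b7=1, b9=1, b10=1, b11=1, b12=0, b13=0, b14=1, b15=0.
p1 = XOR of data positions {3,5,7,9,11,13,15} = 1⊕0⊕1⊕1⊕1⊕0⊕0 = 0
p2 = XOR of data positions {3,6,7,10,11,14,15} = 1⊕1⊕1⊕1⊕1⊕1⊕0 = 0
p4 = XOR of data positions {5,6,7,12,13,14,15} = 0⊕1⊕1⊕0⊕0⊕1⊕0 = 1
p8 = XOR of data positions {9,10,11,12,13,14,15} = 1⊕1⊕1⊕0⊕0⊕1⊕0 = 0
Codeword b1..b15 = 001101101110010

001101101110010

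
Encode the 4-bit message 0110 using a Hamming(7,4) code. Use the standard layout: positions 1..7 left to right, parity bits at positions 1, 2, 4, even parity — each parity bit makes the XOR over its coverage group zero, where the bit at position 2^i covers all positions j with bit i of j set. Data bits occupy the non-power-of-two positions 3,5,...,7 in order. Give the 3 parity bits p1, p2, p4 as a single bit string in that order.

110

Place data bits at non-power-of-two positions: b3=0, b5=1, b6=1, b7=0.
p1 = XOR of data positions {3,5,7} = 0⊕1⊕0 = 1
p2 = XOR of data positions {3,6,7} = 0⊕1⊕0 = 1
p4 = XOR of data positions {5,6,7} = 1⊕1⊕0 = 0
Parity bits p1,p2,p4 = 110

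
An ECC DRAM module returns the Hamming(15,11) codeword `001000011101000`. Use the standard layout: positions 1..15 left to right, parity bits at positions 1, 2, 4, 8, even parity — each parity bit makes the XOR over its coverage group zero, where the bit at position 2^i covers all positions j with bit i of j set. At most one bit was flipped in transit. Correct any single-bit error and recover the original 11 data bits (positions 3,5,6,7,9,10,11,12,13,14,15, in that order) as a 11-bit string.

s1: b1⊕b3⊕b5⊕b7⊕b9⊕b11⊕b13⊕b15 = 0⊕1⊕0⊕0⊕1⊕0⊕0⊕0 = 0
s2: b2⊕b3⊕b6⊕b7⊕b10⊕b11⊕b14⊕b15 = 0⊕1⊕0⊕0⊕1⊕0⊕0⊕0 = 0
s4: b4⊕b5⊕b6⊕b7⊕b12⊕b13⊕b14⊕b15 = 0⊕0⊕0⊕0⊕1⊕0⊕0⊕0 = 1
s8: b8⊕b9⊕b10⊕b11⊕b12⊕b13⊕b14⊕b15 = 1⊕1⊕1⊕0⊕1⊕0⊕0⊕0 = 0
Syndrome (s8...s1) = 0100 → position 4.
Flip bit 4: corrected codeword = 001100011101000
Data bits at positions 3,5,6,7,9,10,11,12,13,14,15: 10001101000

10001101000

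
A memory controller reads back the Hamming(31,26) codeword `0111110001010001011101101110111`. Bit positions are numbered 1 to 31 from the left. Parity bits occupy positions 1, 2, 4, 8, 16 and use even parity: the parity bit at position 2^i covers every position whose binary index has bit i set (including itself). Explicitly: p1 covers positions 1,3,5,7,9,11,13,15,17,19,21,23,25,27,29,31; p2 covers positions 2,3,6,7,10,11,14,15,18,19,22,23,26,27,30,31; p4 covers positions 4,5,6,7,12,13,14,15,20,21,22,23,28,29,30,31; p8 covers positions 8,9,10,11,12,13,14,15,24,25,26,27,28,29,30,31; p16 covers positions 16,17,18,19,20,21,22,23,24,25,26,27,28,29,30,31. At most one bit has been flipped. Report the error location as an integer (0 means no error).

0

s1: b1⊕b3⊕b5⊕b7⊕b9⊕b11⊕b13⊕b15⊕b17⊕b19⊕b21⊕b23⊕b25⊕b27⊕b29⊕b31 = 0⊕1⊕1⊕0⊕0⊕0⊕0⊕0⊕0⊕1⊕0⊕1⊕1⊕1⊕1⊕1 = 0
s2: b2⊕b3⊕b6⊕b7⊕b10⊕b11⊕b14⊕b15⊕b18⊕b19⊕b22⊕b23⊕b26⊕b27⊕b30⊕b31 = 1⊕1⊕1⊕0⊕1⊕0⊕0⊕0⊕1⊕1⊕1⊕1⊕1⊕1⊕1⊕1 = 0
s4: b4⊕b5⊕b6⊕b7⊕b12⊕b13⊕b14⊕b15⊕b20⊕b21⊕b22⊕b23⊕b28⊕b29⊕b30⊕b31 = 1⊕1⊕1⊕0⊕1⊕0⊕0⊕0⊕1⊕0⊕1⊕1⊕0⊕1⊕1⊕1 = 0
s8: b8⊕b9⊕b10⊕b11⊕b12⊕b13⊕b14⊕b15⊕b24⊕b25⊕b26⊕b27⊕b28⊕b29⊕b30⊕b31 = 0⊕0⊕1⊕0⊕1⊕0⊕0⊕0⊕0⊕1⊕1⊕1⊕0⊕1⊕1⊕1 = 0
s16: b16⊕b17⊕b18⊕b19⊕b20⊕b21⊕b22⊕b23⊕b24⊕b25⊕b26⊕b27⊕b28⊕b29⊕b30⊕b31 = 1⊕0⊕1⊕1⊕1⊕0⊕1⊕1⊕0⊕1⊕1⊕1⊕0⊕1⊕1⊕1 = 0
Syndrome (s16...s1) = 00000 → position 0 (no error).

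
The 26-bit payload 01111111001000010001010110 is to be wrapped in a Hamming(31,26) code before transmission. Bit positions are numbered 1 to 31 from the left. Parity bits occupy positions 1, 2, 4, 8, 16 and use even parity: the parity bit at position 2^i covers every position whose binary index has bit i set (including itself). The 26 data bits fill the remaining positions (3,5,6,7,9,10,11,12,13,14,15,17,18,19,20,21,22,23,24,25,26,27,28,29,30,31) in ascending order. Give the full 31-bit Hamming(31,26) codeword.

Place data bits at non-power-of-two positions: b3=0, b5=1, b6=1, b7=1, b9=1, b10=1, b11=1, b12=1, b13=0, b14=0, b15=1, b17=0, b18=0, b19=0, b20=0, b21=1, b22=0, b23=0, b24=0, b25=1, b26=0, b27=1, b28=0, b29=1, b30=1, b31=0.
p1 = XOR of data positions {3,5,7,9,11,13,15,17,19,21,23,25,27,29,31} = 0⊕1⊕1⊕1⊕1⊕0⊕1⊕0⊕0⊕1⊕0⊕1⊕1⊕1⊕0 = 1
p2 = XOR of data positions {3,6,7,10,11,14,15,18,19,22,23,26,27,30,31} = 0⊕1⊕1⊕1⊕1⊕0⊕1⊕0⊕0⊕0⊕0⊕0⊕1⊕1⊕0 = 1
p4 = XOR of data positions {5,6,7,12,13,14,15,20,21,22,23,28,29,30,31} = 1⊕1⊕1⊕1⊕0⊕0⊕1⊕0⊕1⊕0⊕0⊕0⊕1⊕1⊕0 = 0
p8 = XOR of data positions {9,10,11,12,13,14,15,24,25,26,27,28,29,30,31} = 1⊕1⊕1⊕1⊕0⊕0⊕1⊕0⊕1⊕0⊕1⊕0⊕1⊕1⊕0 = 1
p16 = XOR of data positions {17,18,19,20,21,22,23,24,25,26,27,28,29,30,31} = 0⊕0⊕0⊕0⊕1⊕0⊕0⊕0⊕1⊕0⊕1⊕0⊕1⊕1⊕0 = 1
Codeword b1..b31 = 1100111111110011000010001010110

1100111111110011000010001010110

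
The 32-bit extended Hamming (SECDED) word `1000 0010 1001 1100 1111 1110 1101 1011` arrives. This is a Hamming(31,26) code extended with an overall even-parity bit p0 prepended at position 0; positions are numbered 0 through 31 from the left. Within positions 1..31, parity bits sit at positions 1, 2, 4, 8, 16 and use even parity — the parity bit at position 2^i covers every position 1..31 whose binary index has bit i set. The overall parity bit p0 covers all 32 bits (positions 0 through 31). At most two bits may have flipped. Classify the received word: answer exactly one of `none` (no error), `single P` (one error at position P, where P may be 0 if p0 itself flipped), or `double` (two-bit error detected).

single 20

s1: b1⊕b3⊕b5⊕b7⊕b9⊕b11⊕b13⊕b15⊕b17⊕b19⊕b21⊕b23⊕b25⊕b27⊕b29⊕b31 = 0⊕0⊕0⊕0⊕0⊕1⊕1⊕0⊕1⊕1⊕1⊕0⊕1⊕1⊕0⊕1 = 0
s2: b2⊕b3⊕b6⊕b7⊕b10⊕b11⊕b14⊕b15⊕b18⊕b19⊕b22⊕b23⊕b26⊕b27⊕b30⊕b31 = 0⊕0⊕1⊕0⊕0⊕1⊕0⊕0⊕1⊕1⊕1⊕0⊕0⊕1⊕1⊕1 = 0
s4: b4⊕b5⊕b6⊕b7⊕b12⊕b13⊕b14⊕b15⊕b20⊕b21⊕b22⊕b23⊕b28⊕b29⊕b30⊕b31 = 0⊕0⊕1⊕0⊕1⊕1⊕0⊕0⊕1⊕1⊕1⊕0⊕1⊕0⊕1⊕1 = 1
s8: b8⊕b9⊕b10⊕b11⊕b12⊕b13⊕b14⊕b15⊕b24⊕b25⊕b26⊕b27⊕b28⊕b29⊕b30⊕b31 = 1⊕0⊕0⊕1⊕1⊕1⊕0⊕0⊕1⊕1⊕0⊕1⊕1⊕0⊕1⊕1 = 0
s16: b16⊕b17⊕b18⊕b19⊕b20⊕b21⊕b22⊕b23⊕b24⊕b25⊕b26⊕b27⊕b28⊕b29⊕b30⊕b31 = 1⊕1⊕1⊕1⊕1⊕1⊕1⊕0⊕1⊕1⊕0⊕1⊕1⊕0⊕1⊕1 = 1
Syndrome (s16...s1) = 10100 → position 20.
Overall parity (XOR of all 32 bits, including p0): 1⊕0⊕0⊕0⊕0⊕0⊕1⊕0⊕1⊕0⊕0⊕1⊕1⊕1⊕0⊕0⊕1⊕1⊕1⊕1⊕1⊕1⊕1⊕0⊕1⊕1⊕0⊕1⊕1⊕0⊕1⊕1 = 1
Overall=1, syndrome position=20 → single-bit error at position 20.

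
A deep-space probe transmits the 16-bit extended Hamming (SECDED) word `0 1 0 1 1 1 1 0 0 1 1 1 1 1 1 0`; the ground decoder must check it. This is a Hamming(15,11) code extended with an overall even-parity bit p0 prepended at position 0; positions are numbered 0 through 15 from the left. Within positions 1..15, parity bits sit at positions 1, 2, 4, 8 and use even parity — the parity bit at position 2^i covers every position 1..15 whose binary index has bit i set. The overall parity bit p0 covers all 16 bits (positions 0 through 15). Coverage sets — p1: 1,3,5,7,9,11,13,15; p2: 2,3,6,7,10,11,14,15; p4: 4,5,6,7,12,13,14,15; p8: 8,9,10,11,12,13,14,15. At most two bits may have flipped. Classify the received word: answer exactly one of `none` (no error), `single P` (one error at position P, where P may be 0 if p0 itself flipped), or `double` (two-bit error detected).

single 2

s1: b1⊕b3⊕b5⊕b7⊕b9⊕b11⊕b13⊕b15 = 1⊕1⊕1⊕0⊕1⊕1⊕1⊕0 = 0
s2: b2⊕b3⊕b6⊕b7⊕b10⊕b11⊕b14⊕b15 = 0⊕1⊕1⊕0⊕1⊕1⊕1⊕0 = 1
s4: b4⊕b5⊕b6⊕b7⊕b12⊕b13⊕b14⊕b15 = 1⊕1⊕1⊕0⊕1⊕1⊕1⊕0 = 0
s8: b8⊕b9⊕b10⊕b11⊕b12⊕b13⊕b14⊕b15 = 0⊕1⊕1⊕1⊕1⊕1⊕1⊕0 = 0
Syndrome (s8...s1) = 0010 → position 2.
Overall parity (XOR of all 16 bits, including p0): 0⊕1⊕0⊕1⊕1⊕1⊕1⊕0⊕0⊕1⊕1⊕1⊕1⊕1⊕1⊕0 = 1
Overall=1, syndrome position=2 → single-bit error at position 2.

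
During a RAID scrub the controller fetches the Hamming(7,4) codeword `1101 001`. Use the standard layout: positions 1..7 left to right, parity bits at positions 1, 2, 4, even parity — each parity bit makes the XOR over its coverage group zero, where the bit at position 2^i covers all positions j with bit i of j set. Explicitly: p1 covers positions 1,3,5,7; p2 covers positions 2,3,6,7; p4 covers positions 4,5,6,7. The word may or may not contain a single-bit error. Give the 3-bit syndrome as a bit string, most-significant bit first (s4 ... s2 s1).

000

s1: b1⊕b3⊕b5⊕b7 = 1⊕0⊕0⊕1 = 0
s2: b2⊕b3⊕b6⊕b7 = 1⊕0⊕0⊕1 = 0
s4: b4⊕b5⊕b6⊕b7 = 1⊕0⊕0⊕1 = 0
Syndrome (s4...s1) = 000 → position 0 (no error).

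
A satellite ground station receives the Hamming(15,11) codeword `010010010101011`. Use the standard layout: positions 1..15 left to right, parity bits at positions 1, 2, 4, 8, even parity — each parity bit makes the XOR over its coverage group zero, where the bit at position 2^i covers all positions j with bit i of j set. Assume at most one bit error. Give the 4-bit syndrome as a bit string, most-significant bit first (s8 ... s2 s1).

1000

s1: b1⊕b3⊕b5⊕b7⊕b9⊕b11⊕b13⊕b15 = 0⊕0⊕1⊕0⊕0⊕0⊕0⊕1 = 0
s2: b2⊕b3⊕b6⊕b7⊕b10⊕b11⊕b14⊕b15 = 1⊕0⊕0⊕0⊕1⊕0⊕1⊕1 = 0
s4: b4⊕b5⊕b6⊕b7⊕b12⊕b13⊕b14⊕b15 = 0⊕1⊕0⊕0⊕1⊕0⊕1⊕1 = 0
s8: b8⊕b9⊕b10⊕b11⊕b12⊕b13⊕b14⊕b15 = 1⊕0⊕1⊕0⊕1⊕0⊕1⊕1 = 1
Syndrome (s8...s1) = 1000 → position 8.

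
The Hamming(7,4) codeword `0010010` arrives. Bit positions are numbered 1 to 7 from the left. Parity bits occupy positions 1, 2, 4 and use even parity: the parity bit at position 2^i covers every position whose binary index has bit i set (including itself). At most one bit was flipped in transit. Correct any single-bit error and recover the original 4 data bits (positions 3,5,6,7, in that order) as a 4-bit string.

1110

s1: b1⊕b3⊕b5⊕b7 = 0⊕1⊕0⊕0 = 1
s2: b2⊕b3⊕b6⊕b7 = 0⊕1⊕1⊕0 = 0
s4: b4⊕b5⊕b6⊕b7 = 0⊕0⊕1⊕0 = 1
Syndrome (s4...s1) = 101 → position 5.
Flip bit 5: corrected codeword = 0010110
Data bits at positions 3,5,6,7: 1110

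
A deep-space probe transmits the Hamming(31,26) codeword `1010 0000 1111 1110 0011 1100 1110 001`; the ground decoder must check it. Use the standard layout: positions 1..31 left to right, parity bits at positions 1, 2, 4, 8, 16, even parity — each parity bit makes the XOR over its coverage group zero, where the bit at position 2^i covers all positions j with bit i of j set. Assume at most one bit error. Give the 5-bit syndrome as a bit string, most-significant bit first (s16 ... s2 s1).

01001

s1: b1⊕b3⊕b5⊕b7⊕b9⊕b11⊕b13⊕b15⊕b17⊕b19⊕b21⊕b23⊕b25⊕b27⊕b29⊕b31 = 1⊕1⊕0⊕0⊕1⊕1⊕1⊕1⊕0⊕1⊕1⊕0⊕1⊕1⊕0⊕1 = 1
s2: b2⊕b3⊕b6⊕b7⊕b10⊕b11⊕b14⊕b15⊕b18⊕b19⊕b22⊕b23⊕b26⊕b27⊕b30⊕b31 = 0⊕1⊕0⊕0⊕1⊕1⊕1⊕1⊕0⊕1⊕1⊕0⊕1⊕1⊕0⊕1 = 0
s4: b4⊕b5⊕b6⊕b7⊕b12⊕b13⊕b14⊕b15⊕b20⊕b21⊕b22⊕b23⊕b28⊕b29⊕b30⊕b31 = 0⊕0⊕0⊕0⊕1⊕1⊕1⊕1⊕1⊕1⊕1⊕0⊕0⊕0⊕0⊕1 = 0
s8: b8⊕b9⊕b10⊕b11⊕b12⊕b13⊕b14⊕b15⊕b24⊕b25⊕b26⊕b27⊕b28⊕b29⊕b30⊕b31 = 0⊕1⊕1⊕1⊕1⊕1⊕1⊕1⊕0⊕1⊕1⊕1⊕0⊕0⊕0⊕1 = 1
s16: b16⊕b17⊕b18⊕b19⊕b20⊕b21⊕b22⊕b23⊕b24⊕b25⊕b26⊕b27⊕b28⊕b29⊕b30⊕b31 = 0⊕0⊕0⊕1⊕1⊕1⊕1⊕0⊕0⊕1⊕1⊕1⊕0⊕0⊕0⊕1 = 0
Syndrome (s16...s1) = 01001 → position 9.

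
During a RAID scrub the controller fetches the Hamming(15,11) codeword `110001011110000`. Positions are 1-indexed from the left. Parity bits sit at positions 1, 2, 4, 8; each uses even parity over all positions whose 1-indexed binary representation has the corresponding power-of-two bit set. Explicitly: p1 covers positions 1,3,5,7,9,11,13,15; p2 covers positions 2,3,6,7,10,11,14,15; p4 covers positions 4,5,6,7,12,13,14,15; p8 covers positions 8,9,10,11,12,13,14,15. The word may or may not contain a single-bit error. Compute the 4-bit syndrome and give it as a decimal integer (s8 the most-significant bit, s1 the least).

5

s1: b1⊕b3⊕b5⊕b7⊕b9⊕b11⊕b13⊕b15 = 1⊕0⊕0⊕0⊕1⊕1⊕0⊕0 = 1
s2: b2⊕b3⊕b6⊕b7⊕b10⊕b11⊕b14⊕b15 = 1⊕0⊕1⊕0⊕1⊕1⊕0⊕0 = 0
s4: b4⊕b5⊕b6⊕b7⊕b12⊕b13⊕b14⊕b15 = 0⊕0⊕1⊕0⊕0⊕0⊕0⊕0 = 1
s8: b8⊕b9⊕b10⊕b11⊕b12⊕b13⊕b14⊕b15 = 1⊕1⊕1⊕1⊕0⊕0⊕0⊕0 = 0
Syndrome (s8...s1) = 0101 → position 5.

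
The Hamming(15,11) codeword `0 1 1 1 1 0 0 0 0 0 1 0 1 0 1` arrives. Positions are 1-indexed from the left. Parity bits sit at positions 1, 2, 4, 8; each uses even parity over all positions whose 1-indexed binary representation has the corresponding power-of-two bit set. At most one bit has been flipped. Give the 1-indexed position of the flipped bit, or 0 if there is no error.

9

s1: b1⊕b3⊕b5⊕b7⊕b9⊕b11⊕b13⊕b15 = 0⊕1⊕1⊕0⊕0⊕1⊕1⊕1 = 1
s2: b2⊕b3⊕b6⊕b7⊕b10⊕b11⊕b14⊕b15 = 1⊕1⊕0⊕0⊕0⊕1⊕0⊕1 = 0
s4: b4⊕b5⊕b6⊕b7⊕b12⊕b13⊕b14⊕b15 = 1⊕1⊕0⊕0⊕0⊕1⊕0⊕1 = 0
s8: b8⊕b9⊕b10⊕b11⊕b12⊕b13⊕b14⊕b15 = 0⊕0⊕0⊕1⊕0⊕1⊕0⊕1 = 1
Syndrome (s8...s1) = 1001 → position 9.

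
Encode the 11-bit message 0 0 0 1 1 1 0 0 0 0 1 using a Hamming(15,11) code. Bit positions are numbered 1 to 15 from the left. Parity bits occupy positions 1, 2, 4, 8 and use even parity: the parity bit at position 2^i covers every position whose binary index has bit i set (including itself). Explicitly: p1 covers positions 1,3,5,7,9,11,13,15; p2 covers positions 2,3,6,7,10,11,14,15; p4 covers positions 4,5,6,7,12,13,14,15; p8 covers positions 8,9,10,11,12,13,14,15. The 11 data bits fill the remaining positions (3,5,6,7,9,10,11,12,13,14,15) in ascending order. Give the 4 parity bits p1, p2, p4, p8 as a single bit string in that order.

Place data bits at non-power-of-two positions: b3=0, b5=0, b6=0, b7=1, b9=1, b10=1, b11=0, b12=0, b13=0, b14=0, b15=1.
p1 = XOR of data positions {3,5,7,9,11,13,15} = 0⊕0⊕1⊕1⊕0⊕0⊕1 = 1
p2 = XOR of data positions {3,6,7,10,11,14,15} = 0⊕0⊕1⊕1⊕0⊕0⊕1 = 1
p4 = XOR of data positions {5,6,7,12,13,14,15} = 0⊕0⊕1⊕0⊕0⊕0⊕1 = 0
p8 = XOR of data positions {9,10,11,12,13,14,15} = 1⊕1⊕0⊕0⊕0⊕0⊕1 = 1
Parity bits p1,p2,p4,p8 = 1101

1101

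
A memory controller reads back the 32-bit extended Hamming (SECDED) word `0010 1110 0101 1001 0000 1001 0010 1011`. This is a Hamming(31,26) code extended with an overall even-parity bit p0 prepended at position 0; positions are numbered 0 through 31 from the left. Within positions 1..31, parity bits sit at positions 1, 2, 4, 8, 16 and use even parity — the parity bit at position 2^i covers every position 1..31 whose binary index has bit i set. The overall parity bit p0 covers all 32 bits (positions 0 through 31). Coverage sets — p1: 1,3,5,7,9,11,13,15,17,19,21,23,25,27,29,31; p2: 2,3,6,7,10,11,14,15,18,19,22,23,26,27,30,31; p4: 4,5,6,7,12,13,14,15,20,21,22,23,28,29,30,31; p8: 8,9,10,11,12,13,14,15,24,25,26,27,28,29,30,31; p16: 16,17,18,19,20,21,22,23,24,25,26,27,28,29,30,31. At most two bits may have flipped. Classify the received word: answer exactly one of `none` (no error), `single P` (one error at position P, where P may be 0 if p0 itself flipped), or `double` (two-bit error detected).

s1: b1⊕b3⊕b5⊕b7⊕b9⊕b11⊕b13⊕b15⊕b17⊕b19⊕b21⊕b23⊕b25⊕b27⊕b29⊕b31 = 0⊕0⊕1⊕0⊕1⊕1⊕0⊕1⊕0⊕0⊕0⊕1⊕0⊕0⊕0⊕1 = 0
s2: b2⊕b3⊕b6⊕b7⊕b10⊕b11⊕b14⊕b15⊕b18⊕b19⊕b22⊕b23⊕b26⊕b27⊕b30⊕b31 = 1⊕0⊕1⊕0⊕0⊕1⊕0⊕1⊕0⊕0⊕0⊕1⊕1⊕0⊕1⊕1 = 0
s4: b4⊕b5⊕b6⊕b7⊕b12⊕b13⊕b14⊕b15⊕b20⊕b21⊕b22⊕b23⊕b28⊕b29⊕b30⊕b31 = 1⊕1⊕1⊕0⊕1⊕0⊕0⊕1⊕1⊕0⊕0⊕1⊕1⊕0⊕1⊕1 = 0
s8: b8⊕b9⊕b10⊕b11⊕b12⊕b13⊕b14⊕b15⊕b24⊕b25⊕b26⊕b27⊕b28⊕b29⊕b30⊕b31 = 0⊕1⊕0⊕1⊕1⊕0⊕0⊕1⊕0⊕0⊕1⊕0⊕1⊕0⊕1⊕1 = 0
s16: b16⊕b17⊕b18⊕b19⊕b20⊕b21⊕b22⊕b23⊕b24⊕b25⊕b26⊕b27⊕b28⊕b29⊕b30⊕b31 = 0⊕0⊕0⊕0⊕1⊕0⊕0⊕1⊕0⊕0⊕1⊕0⊕1⊕0⊕1⊕1 = 0
Syndrome (s16...s1) = 00000 → position 0 (no error).
Overall parity (XOR of all 32 bits, including p0): 0⊕0⊕1⊕0⊕1⊕1⊕1⊕0⊕0⊕1⊕0⊕1⊕1⊕0⊕0⊕1⊕0⊕0⊕0⊕0⊕1⊕0⊕0⊕1⊕0⊕0⊕1⊕0⊕1⊕0⊕1⊕1 = 0
Overall=0, syndrome position=0 → no error.

none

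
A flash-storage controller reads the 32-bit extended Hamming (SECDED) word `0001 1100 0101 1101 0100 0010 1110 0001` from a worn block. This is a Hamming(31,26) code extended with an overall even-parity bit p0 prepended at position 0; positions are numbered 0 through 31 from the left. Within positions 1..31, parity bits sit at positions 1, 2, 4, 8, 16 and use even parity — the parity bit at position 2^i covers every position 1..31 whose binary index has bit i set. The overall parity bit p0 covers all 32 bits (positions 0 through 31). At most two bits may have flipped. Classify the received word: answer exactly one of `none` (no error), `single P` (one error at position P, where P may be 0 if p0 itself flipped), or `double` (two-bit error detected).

s1: b1⊕b3⊕b5⊕b7⊕b9⊕b11⊕b13⊕b15⊕b17⊕b19⊕b21⊕b23⊕b25⊕b27⊕b29⊕b31 = 0⊕1⊕1⊕0⊕1⊕1⊕1⊕1⊕1⊕0⊕0⊕0⊕1⊕0⊕0⊕1 = 1
s2: b2⊕b3⊕b6⊕b7⊕b10⊕b11⊕b14⊕b15⊕b18⊕b19⊕b22⊕b23⊕b26⊕b27⊕b30⊕b31 = 0⊕1⊕0⊕0⊕0⊕1⊕0⊕1⊕0⊕0⊕1⊕0⊕1⊕0⊕0⊕1 = 0
s4: b4⊕b5⊕b6⊕b7⊕b12⊕b13⊕b14⊕b15⊕b20⊕b21⊕b22⊕b23⊕b28⊕b29⊕b30⊕b31 = 1⊕1⊕0⊕0⊕1⊕1⊕0⊕1⊕0⊕0⊕1⊕0⊕0⊕0⊕0⊕1 = 1
s8: b8⊕b9⊕b10⊕b11⊕b12⊕b13⊕b14⊕b15⊕b24⊕b25⊕b26⊕b27⊕b28⊕b29⊕b30⊕b31 = 0⊕1⊕0⊕1⊕1⊕1⊕0⊕1⊕1⊕1⊕1⊕0⊕0⊕0⊕0⊕1 = 1
s16: b16⊕b17⊕b18⊕b19⊕b20⊕b21⊕b22⊕b23⊕b24⊕b25⊕b26⊕b27⊕b28⊕b29⊕b30⊕b31 = 0⊕1⊕0⊕0⊕0⊕0⊕1⊕0⊕1⊕1⊕1⊕0⊕0⊕0⊕0⊕1 = 0
Syndrome (s16...s1) = 01101 → position 13.
Overall parity (XOR of all 32 bits, including p0): 0⊕0⊕0⊕1⊕1⊕1⊕0⊕0⊕0⊕1⊕0⊕1⊕1⊕1⊕0⊕1⊕0⊕1⊕0⊕0⊕0⊕0⊕1⊕0⊕1⊕1⊕1⊕0⊕0⊕0⊕0⊕1 = 0
Overall=0, syndrome position=13 → double-bit error detected (uncorrectable).

double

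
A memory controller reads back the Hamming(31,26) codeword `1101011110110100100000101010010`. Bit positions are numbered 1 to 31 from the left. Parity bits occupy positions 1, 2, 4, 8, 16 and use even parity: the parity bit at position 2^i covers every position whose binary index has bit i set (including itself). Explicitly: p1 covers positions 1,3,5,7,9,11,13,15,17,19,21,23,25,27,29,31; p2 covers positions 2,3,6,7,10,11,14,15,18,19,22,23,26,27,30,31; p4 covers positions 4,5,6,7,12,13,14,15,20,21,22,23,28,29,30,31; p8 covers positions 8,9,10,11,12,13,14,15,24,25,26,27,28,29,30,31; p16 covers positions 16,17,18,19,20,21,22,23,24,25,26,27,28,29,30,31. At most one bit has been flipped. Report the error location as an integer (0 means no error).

20

s1: b1⊕b3⊕b5⊕b7⊕b9⊕b11⊕b13⊕b15⊕b17⊕b19⊕b21⊕b23⊕b25⊕b27⊕b29⊕b31 = 1⊕0⊕0⊕1⊕1⊕1⊕0⊕0⊕1⊕0⊕0⊕1⊕1⊕1⊕0⊕0 = 0
s2: b2⊕b3⊕b6⊕b7⊕b10⊕b11⊕b14⊕b15⊕b18⊕b19⊕b22⊕b23⊕b26⊕b27⊕b30⊕b31 = 1⊕0⊕1⊕1⊕0⊕1⊕1⊕0⊕0⊕0⊕0⊕1⊕0⊕1⊕1⊕0 = 0
s4: b4⊕b5⊕b6⊕b7⊕b12⊕b13⊕b14⊕b15⊕b20⊕b21⊕b22⊕b23⊕b28⊕b29⊕b30⊕b31 = 1⊕0⊕1⊕1⊕1⊕0⊕1⊕0⊕0⊕0⊕0⊕1⊕0⊕0⊕1⊕0 = 1
s8: b8⊕b9⊕b10⊕b11⊕b12⊕b13⊕b14⊕b15⊕b24⊕b25⊕b26⊕b27⊕b28⊕b29⊕b30⊕b31 = 1⊕1⊕0⊕1⊕1⊕0⊕1⊕0⊕0⊕1⊕0⊕1⊕0⊕0⊕1⊕0 = 0
s16: b16⊕b17⊕b18⊕b19⊕b20⊕b21⊕b22⊕b23⊕b24⊕b25⊕b26⊕b27⊕b28⊕b29⊕b30⊕b31 = 0⊕1⊕0⊕0⊕0⊕0⊕0⊕1⊕0⊕1⊕0⊕1⊕0⊕0⊕1⊕0 = 1
Syndrome (s16...s1) = 10100 → position 20.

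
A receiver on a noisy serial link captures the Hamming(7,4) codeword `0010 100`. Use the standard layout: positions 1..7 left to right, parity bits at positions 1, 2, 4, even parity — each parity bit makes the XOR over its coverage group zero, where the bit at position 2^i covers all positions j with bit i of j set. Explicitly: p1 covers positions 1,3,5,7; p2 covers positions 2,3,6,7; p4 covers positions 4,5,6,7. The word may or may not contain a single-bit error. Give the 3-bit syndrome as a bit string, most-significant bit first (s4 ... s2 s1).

110

s1: b1⊕b3⊕b5⊕b7 = 0⊕1⊕1⊕0 = 0
s2: b2⊕b3⊕b6⊕b7 = 0⊕1⊕0⊕0 = 1
s4: b4⊕b5⊕b6⊕b7 = 0⊕1⊕0⊕0 = 1
Syndrome (s4...s1) = 110 → position 6.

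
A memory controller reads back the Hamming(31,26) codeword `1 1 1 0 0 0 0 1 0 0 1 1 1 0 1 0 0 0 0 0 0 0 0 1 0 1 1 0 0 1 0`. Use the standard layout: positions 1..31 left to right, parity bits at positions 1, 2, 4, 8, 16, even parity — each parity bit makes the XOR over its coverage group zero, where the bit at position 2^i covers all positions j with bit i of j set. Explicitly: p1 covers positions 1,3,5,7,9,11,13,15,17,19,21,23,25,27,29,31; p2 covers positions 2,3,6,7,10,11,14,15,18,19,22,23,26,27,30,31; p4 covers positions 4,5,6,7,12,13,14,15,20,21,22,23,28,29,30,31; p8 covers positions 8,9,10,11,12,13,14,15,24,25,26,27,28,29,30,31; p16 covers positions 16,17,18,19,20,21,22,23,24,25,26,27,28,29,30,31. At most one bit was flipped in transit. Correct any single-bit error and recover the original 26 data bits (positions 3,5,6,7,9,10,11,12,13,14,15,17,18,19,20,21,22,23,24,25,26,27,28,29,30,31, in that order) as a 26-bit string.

s1: b1⊕b3⊕b5⊕b7⊕b9⊕b11⊕b13⊕b15⊕b17⊕b19⊕b21⊕b23⊕b25⊕b27⊕b29⊕b31 = 1⊕1⊕0⊕0⊕0⊕1⊕1⊕1⊕0⊕0⊕0⊕0⊕0⊕1⊕0⊕0 = 0
s2: b2⊕b3⊕b6⊕b7⊕b10⊕b11⊕b14⊕b15⊕b18⊕b19⊕b22⊕b23⊕b26⊕b27⊕b30⊕b31 = 1⊕1⊕0⊕0⊕0⊕1⊕0⊕1⊕0⊕0⊕0⊕0⊕1⊕1⊕1⊕0 = 1
s4: b4⊕b5⊕b6⊕b7⊕b12⊕b13⊕b14⊕b15⊕b20⊕b21⊕b22⊕b23⊕b28⊕b29⊕b30⊕b31 = 0⊕0⊕0⊕0⊕1⊕1⊕0⊕1⊕0⊕0⊕0⊕0⊕0⊕0⊕1⊕0 = 0
s8: b8⊕b9⊕b10⊕b11⊕b12⊕b13⊕b14⊕b15⊕b24⊕b25⊕b26⊕b27⊕b28⊕b29⊕b30⊕b31 = 1⊕0⊕0⊕1⊕1⊕1⊕0⊕1⊕1⊕0⊕1⊕1⊕0⊕0⊕1⊕0 = 1
s16: b16⊕b17⊕b18⊕b19⊕b20⊕b21⊕b22⊕b23⊕b24⊕b25⊕b26⊕b27⊕b28⊕b29⊕b30⊕b31 = 0⊕0⊕0⊕0⊕0⊕0⊕0⊕0⊕1⊕0⊕1⊕1⊕0⊕0⊕1⊕0 = 0
Syndrome (s16...s1) = 01010 → position 10.
Flip bit 10: corrected codeword = 1110000101111010000000010110010
Data bits at positions 3,5,6,7,9,10,11,12,13,14,15,17,18,19,20,21,22,23,24,25,26,27,28,29,30,31: 10000111101000000010110010

10000111101000000010110010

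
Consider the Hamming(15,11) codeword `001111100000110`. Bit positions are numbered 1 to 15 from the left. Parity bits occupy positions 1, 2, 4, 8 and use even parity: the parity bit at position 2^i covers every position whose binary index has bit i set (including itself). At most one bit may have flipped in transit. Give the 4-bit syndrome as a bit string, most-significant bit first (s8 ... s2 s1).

0000

s1: b1⊕b3⊕b5⊕b7⊕b9⊕b11⊕b13⊕b15 = 0⊕1⊕1⊕1⊕0⊕0⊕1⊕0 = 0
s2: b2⊕b3⊕b6⊕b7⊕b10⊕b11⊕b14⊕b15 = 0⊕1⊕1⊕1⊕0⊕0⊕1⊕0 = 0
s4: b4⊕b5⊕b6⊕b7⊕b12⊕b13⊕b14⊕b15 = 1⊕1⊕1⊕1⊕0⊕1⊕1⊕0 = 0
s8: b8⊕b9⊕b10⊕b11⊕b12⊕b13⊕b14⊕b15 = 0⊕0⊕0⊕0⊕0⊕1⊕1⊕0 = 0
Syndrome (s8...s1) = 0000 → position 0 (no error).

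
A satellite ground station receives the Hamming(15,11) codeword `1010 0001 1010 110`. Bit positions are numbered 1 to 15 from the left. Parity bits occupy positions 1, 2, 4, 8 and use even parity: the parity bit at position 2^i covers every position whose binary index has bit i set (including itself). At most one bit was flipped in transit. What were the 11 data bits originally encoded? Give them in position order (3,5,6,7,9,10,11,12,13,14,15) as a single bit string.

10001000110

s1: b1⊕b3⊕b5⊕b7⊕b9⊕b11⊕b13⊕b15 = 1⊕1⊕0⊕0⊕1⊕1⊕1⊕0 = 1
s2: b2⊕b3⊕b6⊕b7⊕b10⊕b11⊕b14⊕b15 = 0⊕1⊕0⊕0⊕0⊕1⊕1⊕0 = 1
s4: b4⊕b5⊕b6⊕b7⊕b12⊕b13⊕b14⊕b15 = 0⊕0⊕0⊕0⊕0⊕1⊕1⊕0 = 0
s8: b8⊕b9⊕b10⊕b11⊕b12⊕b13⊕b14⊕b15 = 1⊕1⊕0⊕1⊕0⊕1⊕1⊕0 = 1
Syndrome (s8...s1) = 1011 → position 11.
Flip bit 11: corrected codeword = 101000011000110
Data bits at positions 3,5,6,7,9,10,11,12,13,14,15: 10001000110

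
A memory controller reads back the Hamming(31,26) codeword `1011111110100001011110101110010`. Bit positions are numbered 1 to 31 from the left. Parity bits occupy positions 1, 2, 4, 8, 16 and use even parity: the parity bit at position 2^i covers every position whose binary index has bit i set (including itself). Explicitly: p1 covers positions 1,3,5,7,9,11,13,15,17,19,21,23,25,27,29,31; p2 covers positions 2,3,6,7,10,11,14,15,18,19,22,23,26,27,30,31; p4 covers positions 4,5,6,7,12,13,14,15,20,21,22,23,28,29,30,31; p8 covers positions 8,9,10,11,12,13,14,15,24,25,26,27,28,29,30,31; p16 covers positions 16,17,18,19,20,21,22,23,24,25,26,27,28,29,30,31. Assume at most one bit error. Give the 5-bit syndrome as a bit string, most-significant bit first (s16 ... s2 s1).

01001

s1: b1⊕b3⊕b5⊕b7⊕b9⊕b11⊕b13⊕b15⊕b17⊕b19⊕b21⊕b23⊕b25⊕b27⊕b29⊕b31 = 1⊕1⊕1⊕1⊕1⊕1⊕0⊕0⊕0⊕1⊕1⊕1⊕1⊕1⊕0⊕0 = 1
s2: b2⊕b3⊕b6⊕b7⊕b10⊕b11⊕b14⊕b15⊕b18⊕b19⊕b22⊕b23⊕b26⊕b27⊕b30⊕b31 = 0⊕1⊕1⊕1⊕0⊕1⊕0⊕0⊕1⊕1⊕0⊕1⊕1⊕1⊕1⊕0 = 0
s4: b4⊕b5⊕b6⊕b7⊕b12⊕b13⊕b14⊕b15⊕b20⊕b21⊕b22⊕b23⊕b28⊕b29⊕b30⊕b31 = 1⊕1⊕1⊕1⊕0⊕0⊕0⊕0⊕1⊕1⊕0⊕1⊕0⊕0⊕1⊕0 = 0
s8: b8⊕b9⊕b10⊕b11⊕b12⊕b13⊕b14⊕b15⊕b24⊕b25⊕b26⊕b27⊕b28⊕b29⊕b30⊕b31 = 1⊕1⊕0⊕1⊕0⊕0⊕0⊕0⊕0⊕1⊕1⊕1⊕0⊕0⊕1⊕0 = 1
s16: b16⊕b17⊕b18⊕b19⊕b20⊕b21⊕b22⊕b23⊕b24⊕b25⊕b26⊕b27⊕b28⊕b29⊕b30⊕b31 = 1⊕0⊕1⊕1⊕1⊕1⊕0⊕1⊕0⊕1⊕1⊕1⊕0⊕0⊕1⊕0 = 0
Syndrome (s16...s1) = 01001 → position 9.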